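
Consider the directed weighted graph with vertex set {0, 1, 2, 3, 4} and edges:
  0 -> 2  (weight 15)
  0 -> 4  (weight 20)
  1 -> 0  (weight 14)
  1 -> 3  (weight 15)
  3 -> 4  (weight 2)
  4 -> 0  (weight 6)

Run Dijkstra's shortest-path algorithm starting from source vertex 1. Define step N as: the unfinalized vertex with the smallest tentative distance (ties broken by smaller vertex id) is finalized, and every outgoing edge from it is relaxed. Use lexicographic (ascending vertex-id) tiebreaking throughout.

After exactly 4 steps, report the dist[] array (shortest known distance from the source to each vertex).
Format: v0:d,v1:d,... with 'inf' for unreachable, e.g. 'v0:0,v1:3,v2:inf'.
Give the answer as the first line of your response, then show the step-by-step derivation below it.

v0:14,v1:0,v2:29,v3:15,v4:17

step 1: dist = v0:14,v1:0,v2:inf,v3:15,v4:inf
step 2: dist = v0:14,v1:0,v2:29,v3:15,v4:34
step 3: dist = v0:14,v1:0,v2:29,v3:15,v4:17
step 4: dist = v0:14,v1:0,v2:29,v3:15,v4:17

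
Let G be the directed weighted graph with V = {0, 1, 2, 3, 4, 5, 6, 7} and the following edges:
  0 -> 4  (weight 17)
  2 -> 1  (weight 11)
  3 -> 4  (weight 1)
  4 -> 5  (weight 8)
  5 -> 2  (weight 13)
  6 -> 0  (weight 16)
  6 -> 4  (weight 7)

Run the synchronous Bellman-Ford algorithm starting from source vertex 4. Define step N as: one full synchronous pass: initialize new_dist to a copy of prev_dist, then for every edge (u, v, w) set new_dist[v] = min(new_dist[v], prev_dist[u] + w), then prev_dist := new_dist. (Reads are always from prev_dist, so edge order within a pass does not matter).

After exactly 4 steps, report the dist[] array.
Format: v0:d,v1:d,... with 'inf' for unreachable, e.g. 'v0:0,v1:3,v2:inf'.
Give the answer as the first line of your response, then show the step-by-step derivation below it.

v0:inf,v1:32,v2:21,v3:inf,v4:0,v5:8,v6:inf,v7:inf

step 1: dist = v0:inf,v1:inf,v2:inf,v3:inf,v4:0,v5:8,v6:inf,v7:inf
step 2: dist = v0:inf,v1:inf,v2:21,v3:inf,v4:0,v5:8,v6:inf,v7:inf
step 3: dist = v0:inf,v1:32,v2:21,v3:inf,v4:0,v5:8,v6:inf,v7:inf
step 4: dist = v0:inf,v1:32,v2:21,v3:inf,v4:0,v5:8,v6:inf,v7:inf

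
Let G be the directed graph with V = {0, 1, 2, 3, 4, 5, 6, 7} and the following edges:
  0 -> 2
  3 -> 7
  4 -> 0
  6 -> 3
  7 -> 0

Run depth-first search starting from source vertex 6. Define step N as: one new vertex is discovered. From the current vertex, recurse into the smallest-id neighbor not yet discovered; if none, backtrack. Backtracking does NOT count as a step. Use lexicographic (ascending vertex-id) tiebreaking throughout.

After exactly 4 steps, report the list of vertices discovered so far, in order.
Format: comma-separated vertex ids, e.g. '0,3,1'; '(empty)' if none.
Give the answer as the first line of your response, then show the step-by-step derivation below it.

6,3,7,0

step 1: discover 6; path=6; order=6
step 2: discover 3; path=6>3; order=6,3
step 3: discover 7; path=6>3>7; order=6,3,7
step 4: discover 0; path=6>3>7>0; order=6,3,7,0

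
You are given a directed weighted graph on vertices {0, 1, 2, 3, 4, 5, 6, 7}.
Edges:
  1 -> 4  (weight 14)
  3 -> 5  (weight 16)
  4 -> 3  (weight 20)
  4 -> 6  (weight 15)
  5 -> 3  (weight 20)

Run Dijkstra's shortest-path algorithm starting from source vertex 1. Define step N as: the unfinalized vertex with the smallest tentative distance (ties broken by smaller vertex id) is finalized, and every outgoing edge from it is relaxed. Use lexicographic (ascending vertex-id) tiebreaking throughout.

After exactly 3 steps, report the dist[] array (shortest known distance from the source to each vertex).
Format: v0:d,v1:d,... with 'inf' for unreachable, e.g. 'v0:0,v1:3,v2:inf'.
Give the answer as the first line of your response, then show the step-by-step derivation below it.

v0:inf,v1:0,v2:inf,v3:34,v4:14,v5:inf,v6:29,v7:inf

step 1: dist = v0:inf,v1:0,v2:inf,v3:inf,v4:14,v5:inf,v6:inf,v7:inf
step 2: dist = v0:inf,v1:0,v2:inf,v3:34,v4:14,v5:inf,v6:29,v7:inf
step 3: dist = v0:inf,v1:0,v2:inf,v3:34,v4:14,v5:inf,v6:29,v7:inf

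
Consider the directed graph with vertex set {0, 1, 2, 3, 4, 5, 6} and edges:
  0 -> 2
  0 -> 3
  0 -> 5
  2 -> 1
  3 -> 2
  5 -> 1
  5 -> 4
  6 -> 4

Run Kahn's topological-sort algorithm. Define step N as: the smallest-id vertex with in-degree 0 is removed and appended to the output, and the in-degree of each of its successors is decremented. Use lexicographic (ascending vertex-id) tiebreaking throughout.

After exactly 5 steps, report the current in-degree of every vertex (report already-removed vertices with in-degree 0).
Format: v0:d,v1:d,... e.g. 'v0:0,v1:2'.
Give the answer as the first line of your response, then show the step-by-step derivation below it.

v0:0,v1:0,v2:0,v3:0,v4:1,v5:0,v6:0

step 1: output 0; order=[0]; indeg=(0,2,1,0,2,0,0)
step 2: output 3; order=[0,3]; indeg=(0,2,0,0,2,0,0)
step 3: output 2; order=[0,3,2]; indeg=(0,1,0,0,2,0,0)
step 4: output 5; order=[0,3,2,5]; indeg=(0,0,0,0,1,0,0)
step 5: output 1; order=[0,3,2,5,1]; indeg=(0,0,0,0,1,0,0)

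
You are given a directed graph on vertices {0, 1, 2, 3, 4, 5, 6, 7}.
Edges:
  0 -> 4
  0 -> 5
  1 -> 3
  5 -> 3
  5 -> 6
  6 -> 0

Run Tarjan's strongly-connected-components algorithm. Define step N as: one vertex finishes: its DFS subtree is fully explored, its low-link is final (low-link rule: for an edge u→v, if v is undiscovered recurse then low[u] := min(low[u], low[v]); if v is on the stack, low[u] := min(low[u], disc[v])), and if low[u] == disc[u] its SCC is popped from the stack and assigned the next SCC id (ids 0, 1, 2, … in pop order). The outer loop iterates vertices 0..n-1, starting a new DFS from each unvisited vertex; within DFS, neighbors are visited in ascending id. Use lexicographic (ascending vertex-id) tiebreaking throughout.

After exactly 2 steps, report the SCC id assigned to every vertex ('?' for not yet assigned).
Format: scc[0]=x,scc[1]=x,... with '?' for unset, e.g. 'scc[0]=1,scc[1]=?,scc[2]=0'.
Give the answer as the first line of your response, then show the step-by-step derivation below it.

scc[0]=?,scc[1]=?,scc[2]=?,scc[3]=1,scc[4]=0,scc[5]=?,scc[6]=?,scc[7]=?

step 1: low=(low[0]=0,low[1]=?,low[2]=?,low[3]=?,low[4]=1,low[5]=?,low[6]=?,low[7]=?); scc=(scc[0]=?,scc[1]=?,scc[2]=?,scc[3]=?,scc[4]=0,scc[5]=?,scc[6]=?,scc[7]=?)
step 2: low=(low[0]=0,low[1]=?,low[2]=?,low[3]=3,low[4]=1,low[5]=2,low[6]=?,low[7]=?); scc=(scc[0]=?,scc[1]=?,scc[2]=?,scc[3]=1,scc[4]=0,scc[5]=?,scc[6]=?,scc[7]=?)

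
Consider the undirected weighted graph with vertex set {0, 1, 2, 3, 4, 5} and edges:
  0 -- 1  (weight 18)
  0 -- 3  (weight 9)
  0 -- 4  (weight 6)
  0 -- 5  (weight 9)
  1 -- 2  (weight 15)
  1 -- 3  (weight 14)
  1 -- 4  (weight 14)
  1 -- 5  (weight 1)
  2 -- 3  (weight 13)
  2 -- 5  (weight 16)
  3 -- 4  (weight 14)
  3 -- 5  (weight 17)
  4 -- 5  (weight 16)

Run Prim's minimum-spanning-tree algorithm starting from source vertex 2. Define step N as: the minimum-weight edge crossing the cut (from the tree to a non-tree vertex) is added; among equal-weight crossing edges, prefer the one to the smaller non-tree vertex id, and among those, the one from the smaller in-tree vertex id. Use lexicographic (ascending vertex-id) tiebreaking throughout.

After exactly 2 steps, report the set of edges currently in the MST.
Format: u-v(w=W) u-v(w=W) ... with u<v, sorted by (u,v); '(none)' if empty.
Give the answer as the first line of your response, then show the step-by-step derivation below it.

0-3(w=9) 2-3(w=13)

step 1: add edge 2-3 (w=13); MST = {2-3(w=13)}
step 2: add edge 0-3 (w=9); MST = {0-3(w=9) 2-3(w=13)}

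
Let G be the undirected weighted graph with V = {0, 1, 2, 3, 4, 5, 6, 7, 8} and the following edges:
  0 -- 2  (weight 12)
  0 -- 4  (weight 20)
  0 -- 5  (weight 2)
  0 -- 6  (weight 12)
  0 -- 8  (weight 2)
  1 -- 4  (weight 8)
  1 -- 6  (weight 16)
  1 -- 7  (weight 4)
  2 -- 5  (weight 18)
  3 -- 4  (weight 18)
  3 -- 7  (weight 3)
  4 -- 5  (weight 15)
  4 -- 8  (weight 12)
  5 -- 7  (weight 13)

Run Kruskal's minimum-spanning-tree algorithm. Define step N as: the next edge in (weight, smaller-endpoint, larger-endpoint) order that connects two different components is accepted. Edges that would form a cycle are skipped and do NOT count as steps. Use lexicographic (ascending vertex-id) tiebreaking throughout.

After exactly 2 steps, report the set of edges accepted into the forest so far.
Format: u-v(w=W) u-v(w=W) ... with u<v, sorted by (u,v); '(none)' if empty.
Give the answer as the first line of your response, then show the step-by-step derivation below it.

0-5(w=2) 0-8(w=2)

step 1: add edge 0-5 (w=2); MST = {0-5(w=2)}
step 2: add edge 0-8 (w=2); MST = {0-5(w=2) 0-8(w=2)}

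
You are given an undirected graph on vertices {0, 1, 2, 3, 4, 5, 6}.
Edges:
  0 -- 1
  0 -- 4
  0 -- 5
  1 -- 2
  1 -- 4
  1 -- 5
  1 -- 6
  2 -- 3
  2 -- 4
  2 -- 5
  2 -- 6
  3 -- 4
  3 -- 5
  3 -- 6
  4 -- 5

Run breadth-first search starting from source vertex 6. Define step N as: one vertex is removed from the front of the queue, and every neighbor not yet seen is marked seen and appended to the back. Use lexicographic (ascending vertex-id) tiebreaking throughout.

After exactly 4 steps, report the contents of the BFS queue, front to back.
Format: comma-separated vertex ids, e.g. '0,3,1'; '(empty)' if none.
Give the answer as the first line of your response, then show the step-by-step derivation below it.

0,4,5

step 1: dequeue 6; queue=[1,2,3]; order=6
step 2: dequeue 1; queue=[2,3,0,4,5]; order=6,1
step 3: dequeue 2; queue=[3,0,4,5]; order=6,1,2
step 4: dequeue 3; queue=[0,4,5]; order=6,1,2,3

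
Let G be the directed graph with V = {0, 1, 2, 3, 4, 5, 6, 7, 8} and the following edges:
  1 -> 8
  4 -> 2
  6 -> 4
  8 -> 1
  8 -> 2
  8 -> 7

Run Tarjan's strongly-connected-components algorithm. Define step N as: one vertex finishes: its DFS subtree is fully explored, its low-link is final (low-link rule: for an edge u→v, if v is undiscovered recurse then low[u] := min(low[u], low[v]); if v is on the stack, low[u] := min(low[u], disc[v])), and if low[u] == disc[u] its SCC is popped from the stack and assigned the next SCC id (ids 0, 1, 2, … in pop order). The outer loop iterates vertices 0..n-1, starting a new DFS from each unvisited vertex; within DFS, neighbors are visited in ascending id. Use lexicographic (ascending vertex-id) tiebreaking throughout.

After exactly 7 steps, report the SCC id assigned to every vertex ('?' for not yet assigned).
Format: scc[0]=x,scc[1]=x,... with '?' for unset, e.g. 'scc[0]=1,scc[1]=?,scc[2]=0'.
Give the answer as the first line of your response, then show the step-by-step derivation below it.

scc[0]=0,scc[1]=3,scc[2]=1,scc[3]=4,scc[4]=5,scc[5]=?,scc[6]=?,scc[7]=2,scc[8]=3

step 1: low=(low[0]=0,low[1]=?,low[2]=?,low[3]=?,low[4]=?,low[5]=?,low[6]=?,low[7]=?,low[8]=?); scc=(scc[0]=0,scc[1]=?,scc[2]=?,scc[3]=?,scc[4]=?,scc[5]=?,scc[6]=?,scc[7]=?,scc[8]=?)
step 2: low=(low[0]=0,low[1]=1,low[2]=3,low[3]=?,low[4]=?,low[5]=?,low[6]=?,low[7]=?,low[8]=1); scc=(scc[0]=0,scc[1]=?,scc[2]=1,scc[3]=?,scc[4]=?,scc[5]=?,scc[6]=?,scc[7]=?,scc[8]=?)
step 3: low=(low[0]=0,low[1]=1,low[2]=3,low[3]=?,low[4]=?,low[5]=?,low[6]=?,low[7]=4,low[8]=1); scc=(scc[0]=0,scc[1]=?,scc[2]=1,scc[3]=?,scc[4]=?,scc[5]=?,scc[6]=?,scc[7]=2,scc[8]=?)
step 4: low=(low[0]=0,low[1]=1,low[2]=3,low[3]=?,low[4]=?,low[5]=?,low[6]=?,low[7]=4,low[8]=1); scc=(scc[0]=0,scc[1]=?,scc[2]=1,scc[3]=?,scc[4]=?,scc[5]=?,scc[6]=?,scc[7]=2,scc[8]=?)
step 5: low=(low[0]=0,low[1]=1,low[2]=3,low[3]=?,low[4]=?,low[5]=?,low[6]=?,low[7]=4,low[8]=1); scc=(scc[0]=0,scc[1]=3,scc[2]=1,scc[3]=?,scc[4]=?,scc[5]=?,scc[6]=?,scc[7]=2,scc[8]=3)
step 6: low=(low[0]=0,low[1]=1,low[2]=3,low[3]=5,low[4]=?,low[5]=?,low[6]=?,low[7]=4,low[8]=1); scc=(scc[0]=0,scc[1]=3,scc[2]=1,scc[3]=4,scc[4]=?,scc[5]=?,scc[6]=?,scc[7]=2,scc[8]=3)
step 7: low=(low[0]=0,low[1]=1,low[2]=3,low[3]=5,low[4]=6,low[5]=?,low[6]=?,low[7]=4,low[8]=1); scc=(scc[0]=0,scc[1]=3,scc[2]=1,scc[3]=4,scc[4]=5,scc[5]=?,scc[6]=?,scc[7]=2,scc[8]=3)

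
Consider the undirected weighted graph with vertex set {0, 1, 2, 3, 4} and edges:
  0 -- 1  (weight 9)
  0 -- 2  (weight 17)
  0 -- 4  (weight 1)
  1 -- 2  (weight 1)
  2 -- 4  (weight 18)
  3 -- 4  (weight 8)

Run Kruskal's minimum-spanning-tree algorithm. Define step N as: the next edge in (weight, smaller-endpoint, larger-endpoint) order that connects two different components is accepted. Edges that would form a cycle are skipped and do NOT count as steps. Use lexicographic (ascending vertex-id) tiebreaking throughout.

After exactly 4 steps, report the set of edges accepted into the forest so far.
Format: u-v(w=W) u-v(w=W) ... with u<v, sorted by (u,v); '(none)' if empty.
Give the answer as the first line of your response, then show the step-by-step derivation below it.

0-1(w=9) 0-4(w=1) 1-2(w=1) 3-4(w=8)

step 1: add edge 0-4 (w=1); MST = {0-4(w=1)}
step 2: add edge 1-2 (w=1); MST = {0-4(w=1) 1-2(w=1)}
step 3: add edge 3-4 (w=8); MST = {0-4(w=1) 1-2(w=1) 3-4(w=8)}
step 4: add edge 0-1 (w=9); MST = {0-1(w=9) 0-4(w=1) 1-2(w=1) 3-4(w=8)}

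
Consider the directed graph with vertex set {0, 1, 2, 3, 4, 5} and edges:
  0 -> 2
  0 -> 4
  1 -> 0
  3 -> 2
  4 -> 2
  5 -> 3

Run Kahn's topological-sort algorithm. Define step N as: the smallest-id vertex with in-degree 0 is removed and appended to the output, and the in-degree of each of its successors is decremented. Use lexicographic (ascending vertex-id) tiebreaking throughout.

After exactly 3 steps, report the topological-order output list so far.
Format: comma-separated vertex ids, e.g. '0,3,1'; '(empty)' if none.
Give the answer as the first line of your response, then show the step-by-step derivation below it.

1,0,4

step 1: output 1; order=[1]; indeg=(0,0,3,1,1,0)
step 2: output 0; order=[1,0]; indeg=(0,0,2,1,0,0)
step 3: output 4; order=[1,0,4]; indeg=(0,0,1,1,0,0)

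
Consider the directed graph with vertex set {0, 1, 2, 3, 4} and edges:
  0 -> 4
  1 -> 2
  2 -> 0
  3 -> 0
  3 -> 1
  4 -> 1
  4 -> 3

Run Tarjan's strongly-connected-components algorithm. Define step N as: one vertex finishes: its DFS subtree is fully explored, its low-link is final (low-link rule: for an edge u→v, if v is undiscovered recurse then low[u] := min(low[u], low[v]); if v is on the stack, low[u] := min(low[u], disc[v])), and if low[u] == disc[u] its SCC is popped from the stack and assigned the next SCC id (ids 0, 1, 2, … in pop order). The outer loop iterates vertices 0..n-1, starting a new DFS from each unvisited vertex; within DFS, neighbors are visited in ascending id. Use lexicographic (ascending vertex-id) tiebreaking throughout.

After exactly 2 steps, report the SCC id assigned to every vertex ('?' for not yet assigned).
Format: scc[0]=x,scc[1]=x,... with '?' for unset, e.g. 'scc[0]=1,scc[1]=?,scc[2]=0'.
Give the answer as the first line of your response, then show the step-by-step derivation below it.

scc[0]=?,scc[1]=?,scc[2]=?,scc[3]=?,scc[4]=?

step 1: low=(low[0]=0,low[1]=2,low[2]=0,low[3]=?,low[4]=1); scc=(scc[0]=?,scc[1]=?,scc[2]=?,scc[3]=?,scc[4]=?)
step 2: low=(low[0]=0,low[1]=0,low[2]=0,low[3]=?,low[4]=1); scc=(scc[0]=?,scc[1]=?,scc[2]=?,scc[3]=?,scc[4]=?)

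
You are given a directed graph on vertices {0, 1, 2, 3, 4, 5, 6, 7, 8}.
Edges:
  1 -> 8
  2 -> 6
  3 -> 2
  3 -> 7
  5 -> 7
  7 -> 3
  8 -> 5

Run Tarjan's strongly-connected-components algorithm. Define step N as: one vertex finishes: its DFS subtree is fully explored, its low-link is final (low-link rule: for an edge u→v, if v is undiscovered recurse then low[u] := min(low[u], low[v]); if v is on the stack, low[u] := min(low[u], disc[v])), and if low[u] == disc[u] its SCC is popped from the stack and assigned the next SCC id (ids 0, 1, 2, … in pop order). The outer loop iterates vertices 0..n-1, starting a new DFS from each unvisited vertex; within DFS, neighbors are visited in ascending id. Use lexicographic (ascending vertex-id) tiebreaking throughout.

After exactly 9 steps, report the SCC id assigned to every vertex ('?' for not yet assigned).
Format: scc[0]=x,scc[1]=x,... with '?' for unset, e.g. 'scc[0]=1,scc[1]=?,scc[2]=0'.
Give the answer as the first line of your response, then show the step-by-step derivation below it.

scc[0]=0,scc[1]=6,scc[2]=2,scc[3]=3,scc[4]=7,scc[5]=4,scc[6]=1,scc[7]=3,scc[8]=5

step 1: low=(low[0]=0,low[1]=?,low[2]=?,low[3]=?,low[4]=?,low[5]=?,low[6]=?,low[7]=?,low[8]=?); scc=(scc[0]=0,scc[1]=?,scc[2]=?,scc[3]=?,scc[4]=?,scc[5]=?,scc[6]=?,scc[7]=?,scc[8]=?)
step 2: low=(low[0]=0,low[1]=1,low[2]=6,low[3]=5,low[4]=?,low[5]=3,low[6]=7,low[7]=4,low[8]=2); scc=(scc[0]=0,scc[1]=?,scc[2]=?,scc[3]=?,scc[4]=?,scc[5]=?,scc[6]=1,scc[7]=?,scc[8]=?)
step 3: low=(low[0]=0,low[1]=1,low[2]=6,low[3]=5,low[4]=?,low[5]=3,low[6]=7,low[7]=4,low[8]=2); scc=(scc[0]=0,scc[1]=?,scc[2]=2,scc[3]=?,scc[4]=?,scc[5]=?,scc[6]=1,scc[7]=?,scc[8]=?)
step 4: low=(low[0]=0,low[1]=1,low[2]=6,low[3]=4,low[4]=?,low[5]=3,low[6]=7,low[7]=4,low[8]=2); scc=(scc[0]=0,scc[1]=?,scc[2]=2,scc[3]=?,scc[4]=?,scc[5]=?,scc[6]=1,scc[7]=?,scc[8]=?)
step 5: low=(low[0]=0,low[1]=1,low[2]=6,low[3]=4,low[4]=?,low[5]=3,low[6]=7,low[7]=4,low[8]=2); scc=(scc[0]=0,scc[1]=?,scc[2]=2,scc[3]=3,scc[4]=?,scc[5]=?,scc[6]=1,scc[7]=3,scc[8]=?)
step 6: low=(low[0]=0,low[1]=1,low[2]=6,low[3]=4,low[4]=?,low[5]=3,low[6]=7,low[7]=4,low[8]=2); scc=(scc[0]=0,scc[1]=?,scc[2]=2,scc[3]=3,scc[4]=?,scc[5]=4,scc[6]=1,scc[7]=3,scc[8]=?)
step 7: low=(low[0]=0,low[1]=1,low[2]=6,low[3]=4,low[4]=?,low[5]=3,low[6]=7,low[7]=4,low[8]=2); scc=(scc[0]=0,scc[1]=?,scc[2]=2,scc[3]=3,scc[4]=?,scc[5]=4,scc[6]=1,scc[7]=3,scc[8]=5)
step 8: low=(low[0]=0,low[1]=1,low[2]=6,low[3]=4,low[4]=?,low[5]=3,low[6]=7,low[7]=4,low[8]=2); scc=(scc[0]=0,scc[1]=6,scc[2]=2,scc[3]=3,scc[4]=?,scc[5]=4,scc[6]=1,scc[7]=3,scc[8]=5)
step 9: low=(low[0]=0,low[1]=1,low[2]=6,low[3]=4,low[4]=8,low[5]=3,low[6]=7,low[7]=4,low[8]=2); scc=(scc[0]=0,scc[1]=6,scc[2]=2,scc[3]=3,scc[4]=7,scc[5]=4,scc[6]=1,scc[7]=3,scc[8]=5)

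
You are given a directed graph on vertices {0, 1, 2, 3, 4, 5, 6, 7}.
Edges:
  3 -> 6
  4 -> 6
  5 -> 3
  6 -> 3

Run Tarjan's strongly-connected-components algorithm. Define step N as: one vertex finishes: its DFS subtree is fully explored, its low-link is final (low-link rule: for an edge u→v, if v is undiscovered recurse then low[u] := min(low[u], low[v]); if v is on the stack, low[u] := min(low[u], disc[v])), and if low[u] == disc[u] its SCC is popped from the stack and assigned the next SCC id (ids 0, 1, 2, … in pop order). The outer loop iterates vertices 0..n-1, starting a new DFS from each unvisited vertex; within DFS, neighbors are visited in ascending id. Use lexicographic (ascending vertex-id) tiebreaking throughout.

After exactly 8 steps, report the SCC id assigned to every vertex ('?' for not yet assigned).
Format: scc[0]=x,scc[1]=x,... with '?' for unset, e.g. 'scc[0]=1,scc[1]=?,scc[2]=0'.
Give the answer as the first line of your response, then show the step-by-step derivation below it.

scc[0]=0,scc[1]=1,scc[2]=2,scc[3]=3,scc[4]=4,scc[5]=5,scc[6]=3,scc[7]=6

step 1: low=(low[0]=0,low[1]=?,low[2]=?,low[3]=?,low[4]=?,low[5]=?,low[6]=?,low[7]=?); scc=(scc[0]=0,scc[1]=?,scc[2]=?,scc[3]=?,scc[4]=?,scc[5]=?,scc[6]=?,scc[7]=?)
step 2: low=(low[0]=0,low[1]=1,low[2]=?,low[3]=?,low[4]=?,low[5]=?,low[6]=?,low[7]=?); scc=(scc[0]=0,scc[1]=1,scc[2]=?,scc[3]=?,scc[4]=?,scc[5]=?,scc[6]=?,scc[7]=?)
step 3: low=(low[0]=0,low[1]=1,low[2]=2,low[3]=?,low[4]=?,low[5]=?,low[6]=?,low[7]=?); scc=(scc[0]=0,scc[1]=1,scc[2]=2,scc[3]=?,scc[4]=?,scc[5]=?,scc[6]=?,scc[7]=?)
step 4: low=(low[0]=0,low[1]=1,low[2]=2,low[3]=3,low[4]=?,low[5]=?,low[6]=3,low[7]=?); scc=(scc[0]=0,scc[1]=1,scc[2]=2,scc[3]=?,scc[4]=?,scc[5]=?,scc[6]=?,scc[7]=?)
step 5: low=(low[0]=0,low[1]=1,low[2]=2,low[3]=3,low[4]=?,low[5]=?,low[6]=3,low[7]=?); scc=(scc[0]=0,scc[1]=1,scc[2]=2,scc[3]=3,scc[4]=?,scc[5]=?,scc[6]=3,scc[7]=?)
step 6: low=(low[0]=0,low[1]=1,low[2]=2,low[3]=3,low[4]=5,low[5]=?,low[6]=3,low[7]=?); scc=(scc[0]=0,scc[1]=1,scc[2]=2,scc[3]=3,scc[4]=4,scc[5]=?,scc[6]=3,scc[7]=?)
step 7: low=(low[0]=0,low[1]=1,low[2]=2,low[3]=3,low[4]=5,low[5]=6,low[6]=3,low[7]=?); scc=(scc[0]=0,scc[1]=1,scc[2]=2,scc[3]=3,scc[4]=4,scc[5]=5,scc[6]=3,scc[7]=?)
step 8: low=(low[0]=0,low[1]=1,low[2]=2,low[3]=3,low[4]=5,low[5]=6,low[6]=3,low[7]=7); scc=(scc[0]=0,scc[1]=1,scc[2]=2,scc[3]=3,scc[4]=4,scc[5]=5,scc[6]=3,scc[7]=6)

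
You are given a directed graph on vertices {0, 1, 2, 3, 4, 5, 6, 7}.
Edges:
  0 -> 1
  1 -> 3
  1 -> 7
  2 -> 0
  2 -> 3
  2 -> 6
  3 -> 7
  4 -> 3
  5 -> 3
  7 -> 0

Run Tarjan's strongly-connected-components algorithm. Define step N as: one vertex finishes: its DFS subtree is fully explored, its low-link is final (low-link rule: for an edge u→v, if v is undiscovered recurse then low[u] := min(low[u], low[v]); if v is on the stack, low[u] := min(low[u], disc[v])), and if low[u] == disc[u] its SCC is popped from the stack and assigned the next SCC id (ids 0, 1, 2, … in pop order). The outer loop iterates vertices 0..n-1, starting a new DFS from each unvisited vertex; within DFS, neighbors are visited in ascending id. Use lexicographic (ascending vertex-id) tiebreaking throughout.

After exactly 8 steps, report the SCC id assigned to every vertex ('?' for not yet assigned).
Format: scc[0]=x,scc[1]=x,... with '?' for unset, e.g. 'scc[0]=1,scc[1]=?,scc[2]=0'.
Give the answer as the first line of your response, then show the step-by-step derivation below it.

scc[0]=0,scc[1]=0,scc[2]=2,scc[3]=0,scc[4]=3,scc[5]=4,scc[6]=1,scc[7]=0

step 1: low=(low[0]=0,low[1]=1,low[2]=?,low[3]=2,low[4]=?,low[5]=?,low[6]=?,low[7]=0); scc=(scc[0]=?,scc[1]=?,scc[2]=?,scc[3]=?,scc[4]=?,scc[5]=?,scc[6]=?,scc[7]=?)
step 2: low=(low[0]=0,low[1]=1,low[2]=?,low[3]=0,low[4]=?,low[5]=?,low[6]=?,low[7]=0); scc=(scc[0]=?,scc[1]=?,scc[2]=?,scc[3]=?,scc[4]=?,scc[5]=?,scc[6]=?,scc[7]=?)
step 3: low=(low[0]=0,low[1]=0,low[2]=?,low[3]=0,low[4]=?,low[5]=?,low[6]=?,low[7]=0); scc=(scc[0]=?,scc[1]=?,scc[2]=?,scc[3]=?,scc[4]=?,scc[5]=?,scc[6]=?,scc[7]=?)
step 4: low=(low[0]=0,low[1]=0,low[2]=?,low[3]=0,low[4]=?,low[5]=?,low[6]=?,low[7]=0); scc=(scc[0]=0,scc[1]=0,scc[2]=?,scc[3]=0,scc[4]=?,scc[5]=?,scc[6]=?,scc[7]=0)
step 5: low=(low[0]=0,low[1]=0,low[2]=4,low[3]=0,low[4]=?,low[5]=?,low[6]=5,low[7]=0); scc=(scc[0]=0,scc[1]=0,scc[2]=?,scc[3]=0,scc[4]=?,scc[5]=?,scc[6]=1,scc[7]=0)
step 6: low=(low[0]=0,low[1]=0,low[2]=4,low[3]=0,low[4]=?,low[5]=?,low[6]=5,low[7]=0); scc=(scc[0]=0,scc[1]=0,scc[2]=2,scc[3]=0,scc[4]=?,scc[5]=?,scc[6]=1,scc[7]=0)
step 7: low=(low[0]=0,low[1]=0,low[2]=4,low[3]=0,low[4]=6,low[5]=?,low[6]=5,low[7]=0); scc=(scc[0]=0,scc[1]=0,scc[2]=2,scc[3]=0,scc[4]=3,scc[5]=?,scc[6]=1,scc[7]=0)
step 8: low=(low[0]=0,low[1]=0,low[2]=4,low[3]=0,low[4]=6,low[5]=7,low[6]=5,low[7]=0); scc=(scc[0]=0,scc[1]=0,scc[2]=2,scc[3]=0,scc[4]=3,scc[5]=4,scc[6]=1,scc[7]=0)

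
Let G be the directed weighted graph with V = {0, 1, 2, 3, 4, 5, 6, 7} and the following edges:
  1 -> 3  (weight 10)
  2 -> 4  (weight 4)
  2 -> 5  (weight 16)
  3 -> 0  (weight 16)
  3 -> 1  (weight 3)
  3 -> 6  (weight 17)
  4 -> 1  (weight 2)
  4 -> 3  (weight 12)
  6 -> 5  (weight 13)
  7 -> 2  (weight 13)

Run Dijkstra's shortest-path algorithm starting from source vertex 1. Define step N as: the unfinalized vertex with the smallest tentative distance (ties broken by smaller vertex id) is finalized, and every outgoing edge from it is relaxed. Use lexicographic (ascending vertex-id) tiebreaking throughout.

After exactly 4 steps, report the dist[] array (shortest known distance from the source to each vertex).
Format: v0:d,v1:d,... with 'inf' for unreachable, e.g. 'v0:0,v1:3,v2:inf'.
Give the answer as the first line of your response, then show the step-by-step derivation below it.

v0:26,v1:0,v2:inf,v3:10,v4:inf,v5:40,v6:27,v7:inf

step 1: dist = v0:inf,v1:0,v2:inf,v3:10,v4:inf,v5:inf,v6:inf,v7:inf
step 2: dist = v0:26,v1:0,v2:inf,v3:10,v4:inf,v5:inf,v6:27,v7:inf
step 3: dist = v0:26,v1:0,v2:inf,v3:10,v4:inf,v5:inf,v6:27,v7:inf
step 4: dist = v0:26,v1:0,v2:inf,v3:10,v4:inf,v5:40,v6:27,v7:inf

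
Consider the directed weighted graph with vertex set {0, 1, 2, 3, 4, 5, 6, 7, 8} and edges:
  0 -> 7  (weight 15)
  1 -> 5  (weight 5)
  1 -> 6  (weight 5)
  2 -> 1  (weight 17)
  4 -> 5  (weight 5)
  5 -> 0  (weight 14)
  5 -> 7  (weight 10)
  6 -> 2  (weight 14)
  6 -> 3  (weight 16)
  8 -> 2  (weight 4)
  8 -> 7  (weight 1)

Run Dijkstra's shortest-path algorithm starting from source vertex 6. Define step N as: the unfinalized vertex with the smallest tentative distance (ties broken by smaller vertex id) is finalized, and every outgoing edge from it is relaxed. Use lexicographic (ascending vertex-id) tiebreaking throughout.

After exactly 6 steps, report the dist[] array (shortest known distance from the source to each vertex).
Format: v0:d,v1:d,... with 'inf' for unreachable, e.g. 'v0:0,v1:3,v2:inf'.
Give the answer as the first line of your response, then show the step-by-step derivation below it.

v0:50,v1:31,v2:14,v3:16,v4:inf,v5:36,v6:0,v7:46,v8:inf

step 1: dist = v0:inf,v1:inf,v2:14,v3:16,v4:inf,v5:inf,v6:0,v7:inf,v8:inf
step 2: dist = v0:inf,v1:31,v2:14,v3:16,v4:inf,v5:inf,v6:0,v7:inf,v8:inf
step 3: dist = v0:inf,v1:31,v2:14,v3:16,v4:inf,v5:inf,v6:0,v7:inf,v8:inf
step 4: dist = v0:inf,v1:31,v2:14,v3:16,v4:inf,v5:36,v6:0,v7:inf,v8:inf
step 5: dist = v0:50,v1:31,v2:14,v3:16,v4:inf,v5:36,v6:0,v7:46,v8:inf
step 6: dist = v0:50,v1:31,v2:14,v3:16,v4:inf,v5:36,v6:0,v7:46,v8:inf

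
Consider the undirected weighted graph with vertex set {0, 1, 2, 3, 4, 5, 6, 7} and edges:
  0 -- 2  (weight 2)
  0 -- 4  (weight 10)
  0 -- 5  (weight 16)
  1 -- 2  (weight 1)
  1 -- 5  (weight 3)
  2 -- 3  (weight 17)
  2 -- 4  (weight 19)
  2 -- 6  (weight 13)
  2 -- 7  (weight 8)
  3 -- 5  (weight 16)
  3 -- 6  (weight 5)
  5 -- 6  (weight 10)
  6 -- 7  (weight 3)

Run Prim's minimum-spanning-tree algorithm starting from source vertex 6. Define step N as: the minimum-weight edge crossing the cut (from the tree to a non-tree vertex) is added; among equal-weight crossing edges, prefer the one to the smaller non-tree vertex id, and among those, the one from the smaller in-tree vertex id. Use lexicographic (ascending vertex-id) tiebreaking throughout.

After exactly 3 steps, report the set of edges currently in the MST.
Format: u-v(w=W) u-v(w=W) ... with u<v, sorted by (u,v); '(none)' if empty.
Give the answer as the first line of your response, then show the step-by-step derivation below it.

2-7(w=8) 3-6(w=5) 6-7(w=3)

step 1: add edge 6-7 (w=3); MST = {6-7(w=3)}
step 2: add edge 3-6 (w=5); MST = {3-6(w=5) 6-7(w=3)}
step 3: add edge 2-7 (w=8); MST = {2-7(w=8) 3-6(w=5) 6-7(w=3)}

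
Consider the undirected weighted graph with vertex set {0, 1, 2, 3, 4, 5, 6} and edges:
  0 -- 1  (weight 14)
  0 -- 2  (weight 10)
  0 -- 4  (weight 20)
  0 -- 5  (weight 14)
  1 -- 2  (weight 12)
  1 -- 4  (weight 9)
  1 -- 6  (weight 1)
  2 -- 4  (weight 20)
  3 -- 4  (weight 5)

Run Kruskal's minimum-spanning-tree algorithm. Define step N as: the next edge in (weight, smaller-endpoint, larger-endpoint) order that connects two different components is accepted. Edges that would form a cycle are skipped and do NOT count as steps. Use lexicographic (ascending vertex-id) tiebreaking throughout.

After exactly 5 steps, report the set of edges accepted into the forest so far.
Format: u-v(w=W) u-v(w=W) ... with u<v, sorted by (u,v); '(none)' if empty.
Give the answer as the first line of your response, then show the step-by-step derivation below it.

0-2(w=10) 1-2(w=12) 1-4(w=9) 1-6(w=1) 3-4(w=5)

step 1: add edge 1-6 (w=1); MST = {1-6(w=1)}
step 2: add edge 3-4 (w=5); MST = {1-6(w=1) 3-4(w=5)}
step 3: add edge 1-4 (w=9); MST = {1-4(w=9) 1-6(w=1) 3-4(w=5)}
step 4: add edge 0-2 (w=10); MST = {0-2(w=10) 1-4(w=9) 1-6(w=1) 3-4(w=5)}
step 5: add edge 1-2 (w=12); MST = {0-2(w=10) 1-2(w=12) 1-4(w=9) 1-6(w=1) 3-4(w=5)}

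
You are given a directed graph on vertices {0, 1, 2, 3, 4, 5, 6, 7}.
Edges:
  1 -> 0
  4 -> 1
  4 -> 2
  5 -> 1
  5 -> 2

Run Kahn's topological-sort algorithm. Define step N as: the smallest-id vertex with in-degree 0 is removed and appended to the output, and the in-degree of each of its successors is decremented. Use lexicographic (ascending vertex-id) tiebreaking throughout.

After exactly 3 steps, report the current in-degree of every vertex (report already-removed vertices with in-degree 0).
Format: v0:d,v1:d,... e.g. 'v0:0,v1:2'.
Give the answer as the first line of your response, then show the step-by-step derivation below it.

v0:1,v1:0,v2:0,v3:0,v4:0,v5:0,v6:0,v7:0

step 1: output 3; order=[3]; indeg=(1,2,2,0,0,0,0,0)
step 2: output 4; order=[3,4]; indeg=(1,1,1,0,0,0,0,0)
step 3: output 5; order=[3,4,5]; indeg=(1,0,0,0,0,0,0,0)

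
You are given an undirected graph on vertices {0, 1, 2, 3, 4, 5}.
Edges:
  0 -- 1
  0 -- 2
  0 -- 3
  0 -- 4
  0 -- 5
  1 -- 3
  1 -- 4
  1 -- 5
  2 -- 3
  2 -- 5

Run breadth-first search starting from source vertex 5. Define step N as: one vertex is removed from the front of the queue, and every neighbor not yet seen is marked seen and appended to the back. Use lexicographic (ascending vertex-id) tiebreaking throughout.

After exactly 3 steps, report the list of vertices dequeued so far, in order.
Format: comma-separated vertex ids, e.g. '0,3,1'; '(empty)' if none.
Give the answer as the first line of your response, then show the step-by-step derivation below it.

5,0,1

step 1: dequeue 5; queue=[0,1,2]; order=5
step 2: dequeue 0; queue=[1,2,3,4]; order=5,0
step 3: dequeue 1; queue=[2,3,4]; order=5,0,1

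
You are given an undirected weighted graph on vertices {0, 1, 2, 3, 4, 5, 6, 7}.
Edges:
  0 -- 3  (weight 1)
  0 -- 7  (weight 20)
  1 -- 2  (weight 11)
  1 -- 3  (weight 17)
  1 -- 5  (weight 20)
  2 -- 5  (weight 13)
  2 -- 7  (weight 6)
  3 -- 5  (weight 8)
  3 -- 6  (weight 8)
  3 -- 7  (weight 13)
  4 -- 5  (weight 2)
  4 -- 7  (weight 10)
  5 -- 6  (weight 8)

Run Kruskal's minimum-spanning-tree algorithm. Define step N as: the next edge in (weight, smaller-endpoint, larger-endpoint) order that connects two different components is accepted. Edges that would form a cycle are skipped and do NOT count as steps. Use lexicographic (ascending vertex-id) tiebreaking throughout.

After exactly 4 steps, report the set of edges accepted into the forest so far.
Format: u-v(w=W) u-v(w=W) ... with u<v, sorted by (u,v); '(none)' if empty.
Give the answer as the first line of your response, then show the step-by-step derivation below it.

0-3(w=1) 2-7(w=6) 3-5(w=8) 4-5(w=2)

step 1: add edge 0-3 (w=1); MST = {0-3(w=1)}
step 2: add edge 4-5 (w=2); MST = {0-3(w=1) 4-5(w=2)}
step 3: add edge 2-7 (w=6); MST = {0-3(w=1) 2-7(w=6) 4-5(w=2)}
step 4: add edge 3-5 (w=8); MST = {0-3(w=1) 2-7(w=6) 3-5(w=8) 4-5(w=2)}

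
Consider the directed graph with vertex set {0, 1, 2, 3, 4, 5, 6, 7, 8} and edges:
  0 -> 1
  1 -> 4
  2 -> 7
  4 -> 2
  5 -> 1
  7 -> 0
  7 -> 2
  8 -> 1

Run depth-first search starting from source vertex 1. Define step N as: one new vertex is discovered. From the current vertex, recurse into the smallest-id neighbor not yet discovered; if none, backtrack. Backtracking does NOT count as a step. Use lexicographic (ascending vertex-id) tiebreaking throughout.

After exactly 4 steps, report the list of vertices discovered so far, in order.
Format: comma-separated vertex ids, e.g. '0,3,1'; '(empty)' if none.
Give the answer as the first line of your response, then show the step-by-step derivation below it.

1,4,2,7

step 1: discover 1; path=1; order=1
step 2: discover 4; path=1>4; order=1,4
step 3: discover 2; path=1>4>2; order=1,4,2
step 4: discover 7; path=1>4>2>7; order=1,4,2,7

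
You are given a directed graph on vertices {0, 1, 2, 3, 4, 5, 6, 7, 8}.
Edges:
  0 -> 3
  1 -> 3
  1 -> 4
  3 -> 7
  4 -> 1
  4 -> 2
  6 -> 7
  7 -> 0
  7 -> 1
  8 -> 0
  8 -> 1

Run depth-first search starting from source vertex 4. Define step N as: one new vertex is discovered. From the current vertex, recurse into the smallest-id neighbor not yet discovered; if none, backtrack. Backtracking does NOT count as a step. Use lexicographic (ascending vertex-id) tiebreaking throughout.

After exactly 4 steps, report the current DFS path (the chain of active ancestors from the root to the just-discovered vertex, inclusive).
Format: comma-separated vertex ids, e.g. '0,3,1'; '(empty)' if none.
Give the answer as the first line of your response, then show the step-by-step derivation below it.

4,1,3,7

step 1: discover 4; path=4; order=4
step 2: discover 1; path=4>1; order=4,1
step 3: discover 3; path=4>1>3; order=4,1,3
step 4: discover 7; path=4>1>3>7; order=4,1,3,7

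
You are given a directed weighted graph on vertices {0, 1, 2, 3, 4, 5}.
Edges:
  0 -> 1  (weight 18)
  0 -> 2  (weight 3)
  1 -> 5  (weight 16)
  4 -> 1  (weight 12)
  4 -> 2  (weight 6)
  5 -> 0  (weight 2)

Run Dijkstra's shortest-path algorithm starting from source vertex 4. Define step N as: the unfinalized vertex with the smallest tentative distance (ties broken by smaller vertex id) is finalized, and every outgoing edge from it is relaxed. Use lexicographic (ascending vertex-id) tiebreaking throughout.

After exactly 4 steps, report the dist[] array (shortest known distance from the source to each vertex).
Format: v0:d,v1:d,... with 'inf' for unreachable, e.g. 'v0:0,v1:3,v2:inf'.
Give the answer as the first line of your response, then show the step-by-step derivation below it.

v0:30,v1:12,v2:6,v3:inf,v4:0,v5:28

step 1: dist = v0:inf,v1:12,v2:6,v3:inf,v4:0,v5:inf
step 2: dist = v0:inf,v1:12,v2:6,v3:inf,v4:0,v5:inf
step 3: dist = v0:inf,v1:12,v2:6,v3:inf,v4:0,v5:28
step 4: dist = v0:30,v1:12,v2:6,v3:inf,v4:0,v5:28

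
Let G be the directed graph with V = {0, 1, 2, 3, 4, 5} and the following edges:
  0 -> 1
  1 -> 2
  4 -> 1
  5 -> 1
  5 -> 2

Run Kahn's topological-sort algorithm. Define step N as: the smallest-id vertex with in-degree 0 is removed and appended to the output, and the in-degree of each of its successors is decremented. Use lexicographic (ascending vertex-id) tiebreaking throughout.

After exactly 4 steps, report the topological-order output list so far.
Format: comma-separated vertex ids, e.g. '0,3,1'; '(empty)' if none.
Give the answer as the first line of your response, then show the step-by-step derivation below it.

0,3,4,5

step 1: output 0; order=[0]; indeg=(0,2,2,0,0,0)
step 2: output 3; order=[0,3]; indeg=(0,2,2,0,0,0)
step 3: output 4; order=[0,3,4]; indeg=(0,1,2,0,0,0)
step 4: output 5; order=[0,3,4,5]; indeg=(0,0,1,0,0,0)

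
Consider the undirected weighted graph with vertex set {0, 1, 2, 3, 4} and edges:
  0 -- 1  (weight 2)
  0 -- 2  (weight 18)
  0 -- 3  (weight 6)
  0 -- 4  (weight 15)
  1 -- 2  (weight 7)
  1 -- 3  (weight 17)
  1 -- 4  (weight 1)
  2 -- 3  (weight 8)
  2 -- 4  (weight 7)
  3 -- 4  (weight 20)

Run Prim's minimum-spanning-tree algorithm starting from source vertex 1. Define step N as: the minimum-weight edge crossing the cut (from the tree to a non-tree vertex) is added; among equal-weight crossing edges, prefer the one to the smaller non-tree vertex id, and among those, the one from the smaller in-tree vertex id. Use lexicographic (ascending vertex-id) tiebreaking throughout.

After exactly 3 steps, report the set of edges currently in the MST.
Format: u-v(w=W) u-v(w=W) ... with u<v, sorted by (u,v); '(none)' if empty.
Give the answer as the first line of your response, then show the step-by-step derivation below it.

0-1(w=2) 0-3(w=6) 1-4(w=1)

step 1: add edge 1-4 (w=1); MST = {1-4(w=1)}
step 2: add edge 0-1 (w=2); MST = {0-1(w=2) 1-4(w=1)}
step 3: add edge 0-3 (w=6); MST = {0-1(w=2) 0-3(w=6) 1-4(w=1)}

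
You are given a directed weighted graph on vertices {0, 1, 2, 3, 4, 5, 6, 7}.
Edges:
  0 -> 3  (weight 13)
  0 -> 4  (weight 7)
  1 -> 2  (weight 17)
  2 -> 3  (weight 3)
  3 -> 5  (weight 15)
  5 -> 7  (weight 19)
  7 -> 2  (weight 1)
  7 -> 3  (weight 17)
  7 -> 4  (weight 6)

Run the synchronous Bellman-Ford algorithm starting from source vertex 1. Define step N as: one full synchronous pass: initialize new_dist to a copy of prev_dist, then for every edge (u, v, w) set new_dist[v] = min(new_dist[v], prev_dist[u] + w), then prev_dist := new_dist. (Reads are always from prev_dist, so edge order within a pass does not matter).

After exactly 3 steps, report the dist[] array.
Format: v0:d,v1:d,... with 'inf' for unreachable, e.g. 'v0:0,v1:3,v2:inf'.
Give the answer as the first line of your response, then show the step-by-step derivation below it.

v0:inf,v1:0,v2:17,v3:20,v4:inf,v5:35,v6:inf,v7:inf

step 1: dist = v0:inf,v1:0,v2:17,v3:inf,v4:inf,v5:inf,v6:inf,v7:inf
step 2: dist = v0:inf,v1:0,v2:17,v3:20,v4:inf,v5:inf,v6:inf,v7:inf
step 3: dist = v0:inf,v1:0,v2:17,v3:20,v4:inf,v5:35,v6:inf,v7:inf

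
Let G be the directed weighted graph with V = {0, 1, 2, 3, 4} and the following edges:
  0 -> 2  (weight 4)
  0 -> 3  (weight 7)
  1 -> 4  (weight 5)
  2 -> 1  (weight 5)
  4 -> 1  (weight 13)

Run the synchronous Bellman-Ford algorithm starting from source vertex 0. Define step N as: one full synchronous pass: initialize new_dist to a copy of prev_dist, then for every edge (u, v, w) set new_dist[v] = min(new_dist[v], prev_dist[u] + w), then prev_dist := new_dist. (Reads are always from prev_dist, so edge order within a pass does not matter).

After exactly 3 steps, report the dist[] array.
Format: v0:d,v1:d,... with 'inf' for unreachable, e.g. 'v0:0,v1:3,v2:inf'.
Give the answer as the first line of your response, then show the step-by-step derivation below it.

v0:0,v1:9,v2:4,v3:7,v4:14

step 1: dist = v0:0,v1:inf,v2:4,v3:7,v4:inf
step 2: dist = v0:0,v1:9,v2:4,v3:7,v4:inf
step 3: dist = v0:0,v1:9,v2:4,v3:7,v4:14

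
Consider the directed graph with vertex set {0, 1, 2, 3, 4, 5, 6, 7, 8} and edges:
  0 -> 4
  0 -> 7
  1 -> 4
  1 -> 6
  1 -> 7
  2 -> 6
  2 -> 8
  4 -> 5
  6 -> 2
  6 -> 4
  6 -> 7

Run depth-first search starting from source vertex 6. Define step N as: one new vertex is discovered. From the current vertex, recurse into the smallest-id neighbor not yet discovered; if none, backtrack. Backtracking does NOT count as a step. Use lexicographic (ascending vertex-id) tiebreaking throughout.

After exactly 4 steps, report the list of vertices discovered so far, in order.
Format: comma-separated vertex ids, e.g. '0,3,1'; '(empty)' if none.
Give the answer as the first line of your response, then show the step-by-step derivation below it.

6,2,8,4

step 1: discover 6; path=6; order=6
step 2: discover 2; path=6>2; order=6,2
step 3: discover 8; path=6>2>8; order=6,2,8
step 4: discover 4; path=6>4; order=6,2,8,4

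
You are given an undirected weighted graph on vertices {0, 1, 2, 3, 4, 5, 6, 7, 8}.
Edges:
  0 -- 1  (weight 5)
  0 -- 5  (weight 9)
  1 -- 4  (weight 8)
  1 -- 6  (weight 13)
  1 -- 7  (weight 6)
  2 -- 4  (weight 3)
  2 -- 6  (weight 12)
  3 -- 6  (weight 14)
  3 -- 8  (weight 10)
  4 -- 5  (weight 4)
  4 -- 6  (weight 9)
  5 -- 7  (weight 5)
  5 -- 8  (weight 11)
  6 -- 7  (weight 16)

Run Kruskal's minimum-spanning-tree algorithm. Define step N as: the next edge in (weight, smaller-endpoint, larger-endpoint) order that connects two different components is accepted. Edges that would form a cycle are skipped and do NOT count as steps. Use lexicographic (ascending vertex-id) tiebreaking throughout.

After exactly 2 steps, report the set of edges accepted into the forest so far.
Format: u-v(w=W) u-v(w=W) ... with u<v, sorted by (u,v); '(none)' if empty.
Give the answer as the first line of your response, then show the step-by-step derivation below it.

2-4(w=3) 4-5(w=4)

step 1: add edge 2-4 (w=3); MST = {2-4(w=3)}
step 2: add edge 4-5 (w=4); MST = {2-4(w=3) 4-5(w=4)}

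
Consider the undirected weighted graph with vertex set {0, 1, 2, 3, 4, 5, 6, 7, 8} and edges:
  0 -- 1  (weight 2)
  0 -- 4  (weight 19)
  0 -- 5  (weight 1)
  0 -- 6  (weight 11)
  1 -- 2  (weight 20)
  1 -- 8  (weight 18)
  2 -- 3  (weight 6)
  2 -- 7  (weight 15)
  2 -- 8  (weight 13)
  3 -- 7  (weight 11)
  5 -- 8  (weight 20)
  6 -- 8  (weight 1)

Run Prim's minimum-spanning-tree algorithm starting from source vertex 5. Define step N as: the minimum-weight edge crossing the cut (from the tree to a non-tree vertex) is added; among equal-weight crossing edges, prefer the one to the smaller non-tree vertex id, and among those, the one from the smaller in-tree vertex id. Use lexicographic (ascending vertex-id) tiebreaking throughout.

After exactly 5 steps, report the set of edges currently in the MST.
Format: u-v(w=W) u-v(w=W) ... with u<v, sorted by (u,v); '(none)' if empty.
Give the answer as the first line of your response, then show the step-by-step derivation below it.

0-1(w=2) 0-5(w=1) 0-6(w=11) 2-8(w=13) 6-8(w=1)

step 1: add edge 0-5 (w=1); MST = {0-5(w=1)}
step 2: add edge 0-1 (w=2); MST = {0-1(w=2) 0-5(w=1)}
step 3: add edge 0-6 (w=11); MST = {0-1(w=2) 0-5(w=1) 0-6(w=11)}
step 4: add edge 6-8 (w=1); MST = {0-1(w=2) 0-5(w=1) 0-6(w=11) 6-8(w=1)}
step 5: add edge 2-8 (w=13); MST = {0-1(w=2) 0-5(w=1) 0-6(w=11) 2-8(w=13) 6-8(w=1)}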